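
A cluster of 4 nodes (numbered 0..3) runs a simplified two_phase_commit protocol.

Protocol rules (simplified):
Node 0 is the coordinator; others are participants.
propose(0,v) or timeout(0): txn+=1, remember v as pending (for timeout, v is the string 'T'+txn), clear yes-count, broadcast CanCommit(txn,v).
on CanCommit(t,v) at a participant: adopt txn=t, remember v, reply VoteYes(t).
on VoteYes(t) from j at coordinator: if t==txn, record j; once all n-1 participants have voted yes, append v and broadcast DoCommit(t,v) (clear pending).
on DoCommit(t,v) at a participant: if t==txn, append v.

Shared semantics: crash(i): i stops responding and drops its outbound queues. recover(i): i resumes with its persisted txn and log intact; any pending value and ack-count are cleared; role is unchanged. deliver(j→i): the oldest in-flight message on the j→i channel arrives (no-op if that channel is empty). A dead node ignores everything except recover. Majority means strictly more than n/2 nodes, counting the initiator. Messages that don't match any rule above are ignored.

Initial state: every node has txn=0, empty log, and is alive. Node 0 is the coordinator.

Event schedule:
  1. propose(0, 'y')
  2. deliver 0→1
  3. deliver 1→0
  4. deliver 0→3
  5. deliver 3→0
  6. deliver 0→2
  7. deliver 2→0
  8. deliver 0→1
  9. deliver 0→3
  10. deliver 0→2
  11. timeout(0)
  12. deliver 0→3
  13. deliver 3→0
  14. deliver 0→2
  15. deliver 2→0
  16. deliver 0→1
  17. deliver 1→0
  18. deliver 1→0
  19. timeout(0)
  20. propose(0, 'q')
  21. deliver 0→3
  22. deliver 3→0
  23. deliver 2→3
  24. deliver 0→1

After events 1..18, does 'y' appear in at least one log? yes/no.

yes

e1 propose(0,'y'): 0[coor,t=1,-]
e2 deliver 0→1: 1[part,t=1,-]
e3 deliver 1→0: ·
e4 deliver 0→3: 3[part,t=1,-]
e5 deliver 3→0: ·
e6 deliver 0→2: 2[part,t=1,-]
e7 deliver 2→0: 0[coor,t=1,y]
e8 deliver 0→1: 1[part,t=1,y]
e9 deliver 0→3: 3[part,t=1,y]
e10 deliver 0→2: 2[part,t=1,y]
e11 timeout(0): 0[coor,t=2,y]
e12 deliver 0→3: 3[part,t=2,y]
e13 deliver 3→0: ·
e14 deliver 0→2: 2[part,t=2,y]
e15 deliver 2→0: ·
e16 deliver 0→1: 1[part,t=2,y]
e17 deliver 1→0: 0[coor,t=2,y,T2]
e18 deliver 1→0: ·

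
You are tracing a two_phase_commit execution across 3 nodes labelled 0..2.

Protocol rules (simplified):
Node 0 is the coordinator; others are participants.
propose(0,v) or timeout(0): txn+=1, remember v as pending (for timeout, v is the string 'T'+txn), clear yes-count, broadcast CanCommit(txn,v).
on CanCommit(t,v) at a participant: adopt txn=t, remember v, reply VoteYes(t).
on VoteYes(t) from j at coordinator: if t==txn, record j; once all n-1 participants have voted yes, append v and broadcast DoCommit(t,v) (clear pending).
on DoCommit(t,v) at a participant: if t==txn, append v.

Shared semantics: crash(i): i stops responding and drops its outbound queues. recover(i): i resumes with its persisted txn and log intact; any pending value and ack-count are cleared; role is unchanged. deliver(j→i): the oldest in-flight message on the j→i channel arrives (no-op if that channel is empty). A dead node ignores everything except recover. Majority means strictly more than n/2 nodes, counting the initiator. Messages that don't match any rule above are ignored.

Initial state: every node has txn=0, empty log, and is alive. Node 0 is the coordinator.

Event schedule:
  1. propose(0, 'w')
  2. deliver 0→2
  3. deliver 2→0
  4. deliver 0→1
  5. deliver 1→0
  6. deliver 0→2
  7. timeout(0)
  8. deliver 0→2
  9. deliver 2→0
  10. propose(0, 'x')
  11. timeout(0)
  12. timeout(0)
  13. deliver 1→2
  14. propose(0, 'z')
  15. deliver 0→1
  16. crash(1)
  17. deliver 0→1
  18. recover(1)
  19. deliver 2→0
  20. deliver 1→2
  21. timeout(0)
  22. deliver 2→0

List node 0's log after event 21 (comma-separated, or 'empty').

w

e1 propose(0,'w'): 0[coor,t=1,-]
e2 deliver 0→2: 2[part,t=1,-]
e3 deliver 2→0: ·
e4 deliver 0→1: 1[part,t=1,-]
e5 deliver 1→0: 0[coor,t=1,w]
e6 deliver 0→2: 2[part,t=1,w]
e7 timeout(0): 0[coor,t=2,w]
e8 deliver 0→2: 2[part,t=2,w]
e9 deliver 2→0: ·
e10 propose(0,'x'): 0[coor,t=3,w]
e11 timeout(0): 0[coor,t=4,w]
e12 timeout(0): 0[coor,t=5,w]
e13 deliver 1→2: ·
e14 propose(0,'z'): 0[coor,t=6,w]
e15 deliver 0→1: 1[part,t=1,w]
e16 crash(1): 1[✗part,t=1,w]
e17 deliver 0→1: ·
e18 recover(1): 1[part,t=1,w]
e19 deliver 2→0: ·
e20 deliver 1→2: ·
e21 timeout(0): 0[coor,t=7,w]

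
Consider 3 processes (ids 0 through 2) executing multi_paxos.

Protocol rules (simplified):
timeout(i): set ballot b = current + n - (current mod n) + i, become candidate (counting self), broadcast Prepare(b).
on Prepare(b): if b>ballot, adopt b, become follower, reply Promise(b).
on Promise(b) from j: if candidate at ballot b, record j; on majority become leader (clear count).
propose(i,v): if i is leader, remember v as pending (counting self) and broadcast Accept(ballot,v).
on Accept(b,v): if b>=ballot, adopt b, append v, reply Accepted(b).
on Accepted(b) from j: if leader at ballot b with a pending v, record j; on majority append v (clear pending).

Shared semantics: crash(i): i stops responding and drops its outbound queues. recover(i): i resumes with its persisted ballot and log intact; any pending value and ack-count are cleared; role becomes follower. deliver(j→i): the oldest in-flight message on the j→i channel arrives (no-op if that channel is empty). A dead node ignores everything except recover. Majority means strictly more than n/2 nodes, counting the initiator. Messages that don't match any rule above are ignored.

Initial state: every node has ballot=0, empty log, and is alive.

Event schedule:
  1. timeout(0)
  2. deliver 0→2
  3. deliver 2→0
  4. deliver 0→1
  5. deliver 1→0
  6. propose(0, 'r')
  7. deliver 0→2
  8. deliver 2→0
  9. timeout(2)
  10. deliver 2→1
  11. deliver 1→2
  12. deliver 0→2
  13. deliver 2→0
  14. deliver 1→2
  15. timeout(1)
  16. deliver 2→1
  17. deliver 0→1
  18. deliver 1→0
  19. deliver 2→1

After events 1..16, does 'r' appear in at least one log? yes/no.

[1] timeout(0) → N0(cand b3 [-])
[2] deliver 0→2 → N2(foll b3 [-])
[3] deliver 2→0 → N0(lead b3 [-])
[4] deliver 0→1 → N1(foll b3 [-])
[5] deliver 1→0 → ∅
[6] propose(0,'r') → ∅
[7] deliver 0→2 → N2(foll b3 [r])
[8] deliver 2→0 → N0(lead b3 [r])
[9] timeout(2) → N2(cand b8 [r])
[10] deliver 2→1 → N1(foll b8 [-])
[11] deliver 1→2 → N2(lead b8 [r])
[12] deliver 0→2 → ∅
[13] deliver 2→0 → N0(foll b8 [r])
[14] deliver 1→2 → ∅
[15] timeout(1) → N1(cand b10 [-])
[16] deliver 2→1 → ∅

yes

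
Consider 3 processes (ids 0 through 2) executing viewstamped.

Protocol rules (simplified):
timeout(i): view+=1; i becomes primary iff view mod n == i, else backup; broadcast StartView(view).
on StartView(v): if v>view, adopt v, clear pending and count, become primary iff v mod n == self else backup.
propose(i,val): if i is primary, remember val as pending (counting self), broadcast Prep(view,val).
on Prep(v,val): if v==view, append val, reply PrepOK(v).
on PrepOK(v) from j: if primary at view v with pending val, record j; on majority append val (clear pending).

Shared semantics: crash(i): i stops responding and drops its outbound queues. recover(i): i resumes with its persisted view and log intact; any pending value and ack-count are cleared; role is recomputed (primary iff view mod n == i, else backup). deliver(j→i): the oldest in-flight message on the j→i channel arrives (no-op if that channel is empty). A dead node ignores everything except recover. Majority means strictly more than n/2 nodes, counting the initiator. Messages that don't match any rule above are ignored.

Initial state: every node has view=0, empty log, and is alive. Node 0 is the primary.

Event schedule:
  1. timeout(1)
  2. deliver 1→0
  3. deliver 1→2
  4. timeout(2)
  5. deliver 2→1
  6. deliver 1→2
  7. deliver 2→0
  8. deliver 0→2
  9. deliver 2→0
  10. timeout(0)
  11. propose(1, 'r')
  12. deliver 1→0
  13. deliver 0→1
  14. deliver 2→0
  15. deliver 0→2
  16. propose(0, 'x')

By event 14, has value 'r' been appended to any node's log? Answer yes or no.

no

e1 timeout(1): 1[prim,v=1,-]
e2 deliver 1→0: 0[back,v=1,-]
e3 deliver 1→2: 2[back,v=1,-]
e4 timeout(2): 2[prim,v=2,-]
e5 deliver 2→1: 1[back,v=2,-]
e6 deliver 1→2: ·
e7 deliver 2→0: 0[back,v=2,-]
e8 deliver 0→2: ·
e9 deliver 2→0: ·
e10 timeout(0): 0[prim,v=3,-]
e11 propose(1,'r'): ·
e12 deliver 1→0: ·
e13 deliver 0→1: 1[back,v=3,-]
e14 deliver 2→0: ·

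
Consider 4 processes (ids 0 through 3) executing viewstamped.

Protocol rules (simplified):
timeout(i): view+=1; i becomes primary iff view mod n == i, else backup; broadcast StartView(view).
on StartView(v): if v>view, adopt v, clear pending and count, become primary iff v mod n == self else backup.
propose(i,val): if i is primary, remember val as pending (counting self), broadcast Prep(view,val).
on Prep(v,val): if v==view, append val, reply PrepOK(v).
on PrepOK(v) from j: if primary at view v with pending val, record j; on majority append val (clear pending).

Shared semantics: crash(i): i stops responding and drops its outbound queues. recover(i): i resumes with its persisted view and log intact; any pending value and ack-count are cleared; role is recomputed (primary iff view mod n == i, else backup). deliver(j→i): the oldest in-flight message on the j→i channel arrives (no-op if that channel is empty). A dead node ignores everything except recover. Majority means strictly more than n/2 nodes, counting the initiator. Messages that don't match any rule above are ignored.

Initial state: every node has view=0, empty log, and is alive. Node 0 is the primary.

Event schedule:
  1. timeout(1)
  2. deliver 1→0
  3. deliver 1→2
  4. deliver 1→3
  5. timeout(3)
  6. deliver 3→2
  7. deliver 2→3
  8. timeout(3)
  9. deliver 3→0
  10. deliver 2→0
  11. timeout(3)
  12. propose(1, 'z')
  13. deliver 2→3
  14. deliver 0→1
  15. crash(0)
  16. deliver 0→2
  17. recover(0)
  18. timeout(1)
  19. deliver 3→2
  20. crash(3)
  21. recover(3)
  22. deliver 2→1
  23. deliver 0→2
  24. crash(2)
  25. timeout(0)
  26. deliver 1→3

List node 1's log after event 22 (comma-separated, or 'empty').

empty

e1 timeout(1): 1[prim,v=1,-]
e2 deliver 1→0: 0[back,v=1,-]
e3 deliver 1→2: 2[back,v=1,-]
e4 deliver 1→3: 3[back,v=1,-]
e5 timeout(3): 3[back,v=2,-]
e6 deliver 3→2: 2[prim,v=2,-]
e7 deliver 2→3: ·
e8 timeout(3): 3[prim,v=3,-]
e9 deliver 3→0: 0[back,v=2,-]
e10 deliver 2→0: ·
e11 timeout(3): 3[back,v=4,-]
e12 propose(1,'z'): ·
e13 deliver 2→3: ·
e14 deliver 0→1: ·
e15 crash(0): 0[✗back,v=2,-]
e16 deliver 0→2: ·
e17 recover(0): 0[back,v=2,-]
e18 timeout(1): 1[back,v=2,-]
e19 deliver 3→2: 2[back,v=3,-]
e20 crash(3): 3[✗back,v=4,-]
e21 recover(3): 3[back,v=4,-]
e22 deliver 2→1: ·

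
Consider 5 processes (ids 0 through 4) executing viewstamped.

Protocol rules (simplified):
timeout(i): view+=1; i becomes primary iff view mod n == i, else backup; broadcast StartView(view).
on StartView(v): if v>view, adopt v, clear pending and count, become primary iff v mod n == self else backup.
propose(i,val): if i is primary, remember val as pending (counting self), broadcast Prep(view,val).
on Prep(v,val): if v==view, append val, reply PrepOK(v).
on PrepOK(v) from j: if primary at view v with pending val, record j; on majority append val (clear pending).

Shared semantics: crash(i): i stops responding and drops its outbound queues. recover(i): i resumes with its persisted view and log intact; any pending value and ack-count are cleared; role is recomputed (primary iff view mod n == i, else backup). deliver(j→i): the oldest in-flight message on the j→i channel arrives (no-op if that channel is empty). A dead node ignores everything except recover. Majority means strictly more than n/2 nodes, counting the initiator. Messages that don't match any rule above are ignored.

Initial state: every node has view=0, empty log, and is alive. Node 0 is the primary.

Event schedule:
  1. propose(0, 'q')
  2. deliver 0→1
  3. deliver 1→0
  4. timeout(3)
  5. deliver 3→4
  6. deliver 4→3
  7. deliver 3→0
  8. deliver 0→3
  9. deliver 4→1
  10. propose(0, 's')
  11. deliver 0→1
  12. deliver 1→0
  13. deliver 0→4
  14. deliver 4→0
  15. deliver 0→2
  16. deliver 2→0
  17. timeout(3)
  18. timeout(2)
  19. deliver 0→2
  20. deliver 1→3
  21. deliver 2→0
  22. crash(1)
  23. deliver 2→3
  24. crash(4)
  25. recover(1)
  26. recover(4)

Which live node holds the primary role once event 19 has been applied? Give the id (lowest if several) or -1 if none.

-1

after 1 — propose(0,'q'): ·
after 2 — deliver 0→1: n1:back/v0/[q]
after 3 — deliver 1→0: ·
after 4 — timeout(3): n3:back/v1/[-]
after 5 — deliver 3→4: n4:back/v1/[-]
after 6 — deliver 4→3: ·
after 7 — deliver 3→0: n0:back/v1/[-]
after 8 — deliver 0→3: ·
after 9 — deliver 4→1: ·
after 10 — propose(0,'s'): ·
after 11 — deliver 0→1: ·
after 12 — deliver 1→0: ·
after 13 — deliver 0→4: ·
after 14 — deliver 4→0: ·
after 15 — deliver 0→2: n2:back/v0/[q]
after 16 — deliver 2→0: ·
after 17 — timeout(3): n3:back/v2/[-]
after 18 — timeout(2): n2:back/v1/[q]
after 19 — deliver 0→2: ·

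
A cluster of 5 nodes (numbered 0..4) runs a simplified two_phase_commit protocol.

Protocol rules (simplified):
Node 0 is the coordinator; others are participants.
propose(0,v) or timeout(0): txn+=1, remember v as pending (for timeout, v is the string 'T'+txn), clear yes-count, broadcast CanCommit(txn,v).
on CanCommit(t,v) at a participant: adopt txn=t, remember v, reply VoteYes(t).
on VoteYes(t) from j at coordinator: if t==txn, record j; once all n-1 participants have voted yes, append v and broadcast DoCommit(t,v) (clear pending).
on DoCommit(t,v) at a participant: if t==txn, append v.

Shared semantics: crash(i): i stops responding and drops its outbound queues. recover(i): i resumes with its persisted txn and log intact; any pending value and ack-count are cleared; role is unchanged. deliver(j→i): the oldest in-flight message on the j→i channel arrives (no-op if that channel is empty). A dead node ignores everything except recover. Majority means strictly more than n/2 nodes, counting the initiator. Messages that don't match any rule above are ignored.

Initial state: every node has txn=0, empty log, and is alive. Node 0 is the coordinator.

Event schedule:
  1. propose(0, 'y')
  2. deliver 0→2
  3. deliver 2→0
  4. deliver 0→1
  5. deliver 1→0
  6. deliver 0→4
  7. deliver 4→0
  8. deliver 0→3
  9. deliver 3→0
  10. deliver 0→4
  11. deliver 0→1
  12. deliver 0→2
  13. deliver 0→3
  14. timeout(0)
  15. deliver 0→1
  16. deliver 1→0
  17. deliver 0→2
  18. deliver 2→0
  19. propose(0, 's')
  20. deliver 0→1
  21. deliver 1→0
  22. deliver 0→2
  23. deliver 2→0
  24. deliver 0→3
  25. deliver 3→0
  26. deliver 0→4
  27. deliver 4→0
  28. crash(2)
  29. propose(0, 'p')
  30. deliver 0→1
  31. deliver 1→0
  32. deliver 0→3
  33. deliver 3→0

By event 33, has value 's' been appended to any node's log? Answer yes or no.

after 1 — propose(0,'y'): n0:coor/t1/[-]
after 2 — deliver 0→2: n2:part/t1/[-]
after 3 — deliver 2→0: ·
after 4 — deliver 0→1: n1:part/t1/[-]
after 5 — deliver 1→0: ·
after 6 — deliver 0→4: n4:part/t1/[-]
after 7 — deliver 4→0: ·
after 8 — deliver 0→3: n3:part/t1/[-]
after 9 — deliver 3→0: n0:coor/t1/[y]
after 10 — deliver 0→4: n4:part/t1/[y]
after 11 — deliver 0→1: n1:part/t1/[y]
after 12 — deliver 0→2: n2:part/t1/[y]
after 13 — deliver 0→3: n3:part/t1/[y]
after 14 — timeout(0): n0:coor/t2/[y]
after 15 — deliver 0→1: n1:part/t2/[y]
after 16 — deliver 1→0: ·
after 17 — deliver 0→2: n2:part/t2/[y]
after 18 — deliver 2→0: ·
after 19 — propose(0,'s'): n0:coor/t3/[y]
after 20 — deliver 0→1: n1:part/t3/[y]
after 21 — deliver 1→0: ·
after 22 — deliver 0→2: n2:part/t3/[y]
after 23 — deliver 2→0: ·
after 24 — deliver 0→3: n3:part/t2/[y]
after 25 — deliver 3→0: ·
after 26 — deliver 0→4: n4:part/t2/[y]
after 27 — deliver 4→0: ·
after 28 — crash(2): n2:✗part/t3/[y]
after 29 — propose(0,'p'): n0:coor/t4/[y]
after 30 — deliver 0→1: n1:part/t4/[y]
after 31 — deliver 1→0: ·
after 32 — deliver 0→3: n3:part/t3/[y]
after 33 — deliver 3→0: ·

no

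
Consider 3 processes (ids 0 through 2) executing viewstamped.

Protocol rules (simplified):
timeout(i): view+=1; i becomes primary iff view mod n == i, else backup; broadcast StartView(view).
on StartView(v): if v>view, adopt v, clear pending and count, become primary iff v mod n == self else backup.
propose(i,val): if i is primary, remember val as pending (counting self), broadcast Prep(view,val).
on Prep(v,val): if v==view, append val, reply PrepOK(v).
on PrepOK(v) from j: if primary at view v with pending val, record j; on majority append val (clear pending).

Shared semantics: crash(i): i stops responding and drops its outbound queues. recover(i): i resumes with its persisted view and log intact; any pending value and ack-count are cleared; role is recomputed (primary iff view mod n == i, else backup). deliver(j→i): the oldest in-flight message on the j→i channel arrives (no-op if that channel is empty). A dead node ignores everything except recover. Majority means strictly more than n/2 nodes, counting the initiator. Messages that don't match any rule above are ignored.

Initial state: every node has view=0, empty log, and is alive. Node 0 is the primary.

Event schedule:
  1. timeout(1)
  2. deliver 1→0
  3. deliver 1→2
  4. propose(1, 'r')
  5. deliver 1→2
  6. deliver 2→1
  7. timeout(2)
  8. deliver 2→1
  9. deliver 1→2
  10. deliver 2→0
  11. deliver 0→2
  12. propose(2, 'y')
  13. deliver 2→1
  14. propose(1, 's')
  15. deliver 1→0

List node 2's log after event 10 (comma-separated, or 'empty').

[1] timeout(1) → N1(prim v1 [-])
[2] deliver 1→0 → N0(back v1 [-])
[3] deliver 1→2 → N2(back v1 [-])
[4] propose(1,'r') → ∅
[5] deliver 1→2 → N2(back v1 [r])
[6] deliver 2→1 → N1(prim v1 [r])
[7] timeout(2) → N2(prim v2 [r])
[8] deliver 2→1 → N1(back v2 [r])
[9] deliver 1→2 → ∅
[10] deliver 2→0 → N0(back v2 [-])

r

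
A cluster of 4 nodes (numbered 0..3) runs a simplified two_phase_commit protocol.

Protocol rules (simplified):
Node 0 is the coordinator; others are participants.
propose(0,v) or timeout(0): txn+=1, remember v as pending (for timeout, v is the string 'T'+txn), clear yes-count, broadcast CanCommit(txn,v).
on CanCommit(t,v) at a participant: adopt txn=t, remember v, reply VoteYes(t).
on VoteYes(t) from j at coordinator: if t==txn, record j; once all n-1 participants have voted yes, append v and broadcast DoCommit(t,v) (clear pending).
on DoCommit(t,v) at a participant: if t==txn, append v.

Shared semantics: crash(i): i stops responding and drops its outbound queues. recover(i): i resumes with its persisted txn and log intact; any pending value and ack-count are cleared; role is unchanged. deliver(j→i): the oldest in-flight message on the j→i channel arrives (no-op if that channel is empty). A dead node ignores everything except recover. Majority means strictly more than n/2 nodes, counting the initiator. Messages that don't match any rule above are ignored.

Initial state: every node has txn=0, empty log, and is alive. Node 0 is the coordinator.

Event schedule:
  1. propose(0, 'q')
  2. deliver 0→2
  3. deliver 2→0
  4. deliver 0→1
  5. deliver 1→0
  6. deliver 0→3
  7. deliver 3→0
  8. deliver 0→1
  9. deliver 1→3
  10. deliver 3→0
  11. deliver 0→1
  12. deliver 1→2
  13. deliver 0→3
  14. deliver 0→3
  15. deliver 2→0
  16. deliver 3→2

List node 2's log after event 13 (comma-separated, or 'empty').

empty

step 1 propose(0,'q'): 0={coor,t=1,log=-}
step 2 deliver 0→2: 2={part,t=1,log=-}
step 3 deliver 2→0: —
step 4 deliver 0→1: 1={part,t=1,log=-}
step 5 deliver 1→0: —
step 6 deliver 0→3: 3={part,t=1,log=-}
step 7 deliver 3→0: 0={coor,t=1,log=q}
step 8 deliver 0→1: 1={part,t=1,log=q}
step 9 deliver 1→3: —
step 10 deliver 3→0: —
step 11 deliver 0→1: —
step 12 deliver 1→2: —
step 13 deliver 0→3: 3={part,t=1,log=q}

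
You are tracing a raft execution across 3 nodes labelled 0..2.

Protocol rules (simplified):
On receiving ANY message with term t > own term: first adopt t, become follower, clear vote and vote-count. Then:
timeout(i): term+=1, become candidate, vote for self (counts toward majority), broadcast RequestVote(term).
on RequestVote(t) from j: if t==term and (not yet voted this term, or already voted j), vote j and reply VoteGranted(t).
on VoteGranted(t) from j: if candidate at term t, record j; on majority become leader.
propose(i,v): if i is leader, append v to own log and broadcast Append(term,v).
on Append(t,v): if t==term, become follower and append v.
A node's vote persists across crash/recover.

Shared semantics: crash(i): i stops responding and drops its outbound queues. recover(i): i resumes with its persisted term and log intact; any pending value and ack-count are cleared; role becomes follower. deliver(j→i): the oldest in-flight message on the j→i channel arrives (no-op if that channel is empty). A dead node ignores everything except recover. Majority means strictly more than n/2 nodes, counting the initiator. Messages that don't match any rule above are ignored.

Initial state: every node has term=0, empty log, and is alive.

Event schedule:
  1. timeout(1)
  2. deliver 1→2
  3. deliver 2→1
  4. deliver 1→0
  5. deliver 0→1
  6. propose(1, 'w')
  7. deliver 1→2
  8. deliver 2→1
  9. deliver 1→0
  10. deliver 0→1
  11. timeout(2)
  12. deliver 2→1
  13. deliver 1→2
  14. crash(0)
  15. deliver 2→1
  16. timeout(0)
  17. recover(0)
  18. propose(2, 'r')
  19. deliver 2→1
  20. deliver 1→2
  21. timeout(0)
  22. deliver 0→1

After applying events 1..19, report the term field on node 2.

1. timeout(1):  <1:cand t1 ->
2. deliver 1→2:  <2:foll t1 ->
3. deliver 2→1:  <1:lead t1 ->
4. deliver 1→0:  <0:foll t1 ->
5. deliver 0→1:  nop
6. propose(1,'w'):  <1:lead t1 w>
7. deliver 1→2:  <2:foll t1 w>
8. deliver 2→1:  nop
9. deliver 1→0:  <0:foll t1 w>
10. deliver 0→1:  nop
11. timeout(2):  <2:cand t2 w>
12. deliver 2→1:  <1:foll t2 w>
13. deliver 1→2:  <2:lead t2 w>
14. crash(0):  <0:✗foll t1 w>
15. deliver 2→1:  nop
16. timeout(0):  nop
17. recover(0):  <0:foll t1 w>
18. propose(2,'r'):  <2:lead t2 w,r>
19. deliver 2→1:  <1:foll t2 w,r>

2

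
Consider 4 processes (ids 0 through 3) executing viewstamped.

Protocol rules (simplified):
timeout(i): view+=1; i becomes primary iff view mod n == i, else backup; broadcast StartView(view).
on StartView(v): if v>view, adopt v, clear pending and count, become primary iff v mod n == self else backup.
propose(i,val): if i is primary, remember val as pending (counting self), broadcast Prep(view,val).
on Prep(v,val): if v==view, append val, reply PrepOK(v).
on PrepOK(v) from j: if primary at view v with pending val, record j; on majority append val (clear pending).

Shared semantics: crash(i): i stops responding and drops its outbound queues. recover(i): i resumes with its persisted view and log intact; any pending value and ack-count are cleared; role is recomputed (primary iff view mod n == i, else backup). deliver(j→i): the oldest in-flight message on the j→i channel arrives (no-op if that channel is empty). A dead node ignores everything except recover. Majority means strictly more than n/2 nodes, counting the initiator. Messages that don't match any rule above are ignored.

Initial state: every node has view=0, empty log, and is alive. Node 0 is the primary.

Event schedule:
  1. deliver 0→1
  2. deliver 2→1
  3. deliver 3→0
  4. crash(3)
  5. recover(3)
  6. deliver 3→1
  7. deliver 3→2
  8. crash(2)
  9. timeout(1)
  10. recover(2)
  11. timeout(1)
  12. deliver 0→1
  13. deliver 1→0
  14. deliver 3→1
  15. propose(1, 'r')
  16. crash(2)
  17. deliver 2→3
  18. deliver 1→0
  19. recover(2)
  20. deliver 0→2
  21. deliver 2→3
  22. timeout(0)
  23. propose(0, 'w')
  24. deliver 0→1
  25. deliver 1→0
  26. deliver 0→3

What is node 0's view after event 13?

e1 deliver 0→1: ·
e2 deliver 2→1: ·
e3 deliver 3→0: ·
e4 crash(3): 3[✗back,v=0,-]
e5 recover(3): 3[back,v=0,-]
e6 deliver 3→1: ·
e7 deliver 3→2: ·
e8 crash(2): 2[✗back,v=0,-]
e9 timeout(1): 1[prim,v=1,-]
e10 recover(2): 2[back,v=0,-]
e11 timeout(1): 1[back,v=2,-]
e12 deliver 0→1: ·
e13 deliver 1→0: 0[back,v=1,-]

1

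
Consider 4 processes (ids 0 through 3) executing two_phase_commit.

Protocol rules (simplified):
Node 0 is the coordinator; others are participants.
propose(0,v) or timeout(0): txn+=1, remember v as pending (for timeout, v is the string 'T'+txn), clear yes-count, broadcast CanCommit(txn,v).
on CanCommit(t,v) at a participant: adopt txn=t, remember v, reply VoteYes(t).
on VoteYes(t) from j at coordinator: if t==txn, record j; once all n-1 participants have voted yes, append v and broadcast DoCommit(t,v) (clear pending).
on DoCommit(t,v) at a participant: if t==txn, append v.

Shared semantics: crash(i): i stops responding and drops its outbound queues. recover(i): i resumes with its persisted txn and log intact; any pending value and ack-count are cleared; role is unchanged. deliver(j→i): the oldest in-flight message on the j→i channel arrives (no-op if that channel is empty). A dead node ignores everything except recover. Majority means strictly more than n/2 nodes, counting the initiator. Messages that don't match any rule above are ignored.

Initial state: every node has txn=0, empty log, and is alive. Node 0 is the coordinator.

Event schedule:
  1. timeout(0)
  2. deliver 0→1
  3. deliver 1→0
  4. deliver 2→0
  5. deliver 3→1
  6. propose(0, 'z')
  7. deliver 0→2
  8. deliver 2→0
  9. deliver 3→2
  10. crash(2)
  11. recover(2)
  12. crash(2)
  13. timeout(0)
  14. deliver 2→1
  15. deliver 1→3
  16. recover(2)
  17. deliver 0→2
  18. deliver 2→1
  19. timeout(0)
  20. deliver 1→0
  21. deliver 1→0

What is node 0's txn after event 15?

3

e1 timeout(0): 0[coor,t=1,-]
e2 deliver 0→1: 1[part,t=1,-]
e3 deliver 1→0: ·
e4 deliver 2→0: ·
e5 deliver 3→1: ·
e6 propose(0,'z'): 0[coor,t=2,-]
e7 deliver 0→2: 2[part,t=1,-]
e8 deliver 2→0: ·
e9 deliver 3→2: ·
e10 crash(2): 2[✗part,t=1,-]
e11 recover(2): 2[part,t=1,-]
e12 crash(2): 2[✗part,t=1,-]
e13 timeout(0): 0[coor,t=3,-]
e14 deliver 2→1: ·
e15 deliver 1→3: ·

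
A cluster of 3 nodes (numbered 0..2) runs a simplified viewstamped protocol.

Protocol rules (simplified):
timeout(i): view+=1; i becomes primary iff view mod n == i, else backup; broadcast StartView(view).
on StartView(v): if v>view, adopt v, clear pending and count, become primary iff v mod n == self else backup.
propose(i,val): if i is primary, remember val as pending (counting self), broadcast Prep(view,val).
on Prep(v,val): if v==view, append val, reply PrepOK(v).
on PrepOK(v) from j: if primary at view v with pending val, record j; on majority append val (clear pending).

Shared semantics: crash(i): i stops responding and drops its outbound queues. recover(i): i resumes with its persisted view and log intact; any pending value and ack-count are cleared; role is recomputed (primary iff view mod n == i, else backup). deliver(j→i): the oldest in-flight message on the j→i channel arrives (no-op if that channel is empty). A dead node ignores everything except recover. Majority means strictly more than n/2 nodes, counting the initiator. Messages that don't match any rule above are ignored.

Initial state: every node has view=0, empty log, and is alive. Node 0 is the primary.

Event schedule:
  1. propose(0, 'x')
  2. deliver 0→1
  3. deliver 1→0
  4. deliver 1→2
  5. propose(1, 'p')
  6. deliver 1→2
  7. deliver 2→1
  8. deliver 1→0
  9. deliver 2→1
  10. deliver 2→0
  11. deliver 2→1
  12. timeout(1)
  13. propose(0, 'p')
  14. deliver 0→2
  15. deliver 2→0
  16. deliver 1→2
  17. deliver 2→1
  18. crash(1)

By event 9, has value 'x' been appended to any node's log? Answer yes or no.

step 1 propose(0,'x'): —
step 2 deliver 0→1: 1={back,v=0,log=x}
step 3 deliver 1→0: 0={prim,v=0,log=x}
step 4 deliver 1→2: —
step 5 propose(1,'p'): —
step 6 deliver 1→2: —
step 7 deliver 2→1: —
step 8 deliver 1→0: —
step 9 deliver 2→1: —

yes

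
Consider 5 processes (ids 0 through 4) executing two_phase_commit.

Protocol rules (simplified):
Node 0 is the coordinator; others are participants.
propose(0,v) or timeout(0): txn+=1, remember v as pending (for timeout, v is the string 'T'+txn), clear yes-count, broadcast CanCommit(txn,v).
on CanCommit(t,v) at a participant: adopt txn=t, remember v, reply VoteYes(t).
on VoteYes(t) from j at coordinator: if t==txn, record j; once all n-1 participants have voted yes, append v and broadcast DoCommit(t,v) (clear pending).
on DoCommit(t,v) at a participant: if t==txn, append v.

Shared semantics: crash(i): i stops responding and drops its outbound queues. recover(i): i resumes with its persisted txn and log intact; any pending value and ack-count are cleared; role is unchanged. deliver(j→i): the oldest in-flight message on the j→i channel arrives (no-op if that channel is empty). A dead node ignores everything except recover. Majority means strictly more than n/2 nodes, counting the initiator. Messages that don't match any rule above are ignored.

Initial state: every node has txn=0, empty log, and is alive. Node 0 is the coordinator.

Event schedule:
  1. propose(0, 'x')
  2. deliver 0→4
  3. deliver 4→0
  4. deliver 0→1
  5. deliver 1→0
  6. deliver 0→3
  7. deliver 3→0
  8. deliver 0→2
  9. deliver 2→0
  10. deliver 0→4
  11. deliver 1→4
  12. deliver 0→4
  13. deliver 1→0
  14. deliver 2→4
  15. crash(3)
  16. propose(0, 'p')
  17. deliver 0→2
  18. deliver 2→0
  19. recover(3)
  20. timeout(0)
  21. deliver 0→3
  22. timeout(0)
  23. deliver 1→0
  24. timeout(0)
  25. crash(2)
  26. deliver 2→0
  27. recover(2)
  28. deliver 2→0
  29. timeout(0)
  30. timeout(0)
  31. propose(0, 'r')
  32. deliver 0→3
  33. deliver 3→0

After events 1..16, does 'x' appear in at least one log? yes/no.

step 1 propose(0,'x'): 0={coor,t=1,log=-}
step 2 deliver 0→4: 4={part,t=1,log=-}
step 3 deliver 4→0: —
step 4 deliver 0→1: 1={part,t=1,log=-}
step 5 deliver 1→0: —
step 6 deliver 0→3: 3={part,t=1,log=-}
step 7 deliver 3→0: —
step 8 deliver 0→2: 2={part,t=1,log=-}
step 9 deliver 2→0: 0={coor,t=1,log=x}
step 10 deliver 0→4: 4={part,t=1,log=x}
step 11 deliver 1→4: —
step 12 deliver 0→4: —
step 13 deliver 1→0: —
step 14 deliver 2→4: —
step 15 crash(3): 3={✗part,t=1,log=-}
step 16 propose(0,'p'): 0={coor,t=2,log=x}

yes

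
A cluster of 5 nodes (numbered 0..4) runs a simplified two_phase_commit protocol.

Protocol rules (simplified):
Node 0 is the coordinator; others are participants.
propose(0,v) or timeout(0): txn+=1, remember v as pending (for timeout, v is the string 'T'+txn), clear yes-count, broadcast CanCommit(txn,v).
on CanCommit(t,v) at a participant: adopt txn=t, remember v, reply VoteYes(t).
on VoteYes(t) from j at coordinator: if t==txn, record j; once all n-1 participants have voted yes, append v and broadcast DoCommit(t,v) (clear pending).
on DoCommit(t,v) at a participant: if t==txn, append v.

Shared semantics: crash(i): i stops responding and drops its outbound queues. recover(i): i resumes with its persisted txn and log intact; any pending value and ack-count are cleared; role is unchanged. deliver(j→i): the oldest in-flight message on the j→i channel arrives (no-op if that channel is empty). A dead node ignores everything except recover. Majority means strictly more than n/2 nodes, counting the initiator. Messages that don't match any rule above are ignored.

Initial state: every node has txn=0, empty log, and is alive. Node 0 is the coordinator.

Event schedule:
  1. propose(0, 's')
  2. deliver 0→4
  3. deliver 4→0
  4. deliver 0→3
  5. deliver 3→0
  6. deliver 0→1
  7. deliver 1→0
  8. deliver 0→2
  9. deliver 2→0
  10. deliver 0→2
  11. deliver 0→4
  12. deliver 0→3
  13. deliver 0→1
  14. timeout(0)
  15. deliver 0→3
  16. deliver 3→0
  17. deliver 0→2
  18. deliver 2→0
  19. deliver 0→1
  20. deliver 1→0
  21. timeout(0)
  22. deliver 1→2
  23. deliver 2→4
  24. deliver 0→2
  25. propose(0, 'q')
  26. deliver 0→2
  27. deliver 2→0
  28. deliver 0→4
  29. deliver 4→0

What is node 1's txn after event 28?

2

after 1 — propose(0,'s'): n0:coor/t1/[-]
after 2 — deliver 0→4: n4:part/t1/[-]
after 3 — deliver 4→0: ·
after 4 — deliver 0→3: n3:part/t1/[-]
after 5 — deliver 3→0: ·
after 6 — deliver 0→1: n1:part/t1/[-]
after 7 — deliver 1→0: ·
after 8 — deliver 0→2: n2:part/t1/[-]
after 9 — deliver 2→0: n0:coor/t1/[s]
after 10 — deliver 0→2: n2:part/t1/[s]
after 11 — deliver 0→4: n4:part/t1/[s]
after 12 — deliver 0→3: n3:part/t1/[s]
after 13 — deliver 0→1: n1:part/t1/[s]
after 14 — timeout(0): n0:coor/t2/[s]
after 15 — deliver 0→3: n3:part/t2/[s]
after 16 — deliver 3→0: ·
after 17 — deliver 0→2: n2:part/t2/[s]
after 18 — deliver 2→0: ·
after 19 — deliver 0→1: n1:part/t2/[s]
after 20 — deliver 1→0: ·
after 21 — timeout(0): n0:coor/t3/[s]
after 22 — deliver 1→2: ·
after 23 — deliver 2→4: ·
after 24 — deliver 0→2: n2:part/t3/[s]
after 25 — propose(0,'q'): n0:coor/t4/[s]
after 26 — deliver 0→2: n2:part/t4/[s]
after 27 — deliver 2→0: ·
after 28 — deliver 0→4: n4:part/t2/[s]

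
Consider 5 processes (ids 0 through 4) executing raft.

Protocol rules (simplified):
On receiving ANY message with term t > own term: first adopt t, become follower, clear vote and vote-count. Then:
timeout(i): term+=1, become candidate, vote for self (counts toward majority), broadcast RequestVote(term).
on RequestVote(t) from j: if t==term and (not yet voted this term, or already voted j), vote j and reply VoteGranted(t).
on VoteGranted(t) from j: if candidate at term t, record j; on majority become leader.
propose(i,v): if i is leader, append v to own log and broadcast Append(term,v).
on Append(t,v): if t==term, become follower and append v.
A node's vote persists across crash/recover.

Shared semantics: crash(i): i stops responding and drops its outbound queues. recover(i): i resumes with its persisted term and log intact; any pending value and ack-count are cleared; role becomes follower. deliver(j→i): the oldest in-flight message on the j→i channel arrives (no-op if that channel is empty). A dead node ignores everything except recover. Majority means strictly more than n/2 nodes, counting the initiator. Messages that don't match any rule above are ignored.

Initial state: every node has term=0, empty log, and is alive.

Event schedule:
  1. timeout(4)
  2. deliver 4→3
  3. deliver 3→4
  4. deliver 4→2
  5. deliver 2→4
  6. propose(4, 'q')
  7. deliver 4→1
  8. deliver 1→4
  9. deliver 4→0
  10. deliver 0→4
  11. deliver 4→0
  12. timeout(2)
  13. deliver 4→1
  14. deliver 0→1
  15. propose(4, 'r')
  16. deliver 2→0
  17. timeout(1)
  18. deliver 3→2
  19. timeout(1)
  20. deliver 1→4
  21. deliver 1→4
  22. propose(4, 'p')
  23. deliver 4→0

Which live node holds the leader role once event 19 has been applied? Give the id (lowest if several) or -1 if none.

4

[1] timeout(4) → N4(cand t1 [-])
[2] deliver 4→3 → N3(foll t1 [-])
[3] deliver 3→4 → ∅
[4] deliver 4→2 → N2(foll t1 [-])
[5] deliver 2→4 → N4(lead t1 [-])
[6] propose(4,'q') → N4(lead t1 [q])
[7] deliver 4→1 → N1(foll t1 [-])
[8] deliver 1→4 → ∅
[9] deliver 4→0 → N0(foll t1 [-])
[10] deliver 0→4 → ∅
[11] deliver 4→0 → N0(foll t1 [q])
[12] timeout(2) → N2(cand t2 [-])
[13] deliver 4→1 → N1(foll t1 [q])
[14] deliver 0→1 → ∅
[15] propose(4,'r') → N4(lead t1 [q,r])
[16] deliver 2→0 → N0(foll t2 [q])
[17] timeout(1) → N1(cand t2 [q])
[18] deliver 3→2 → ∅
[19] timeout(1) → N1(cand t3 [q])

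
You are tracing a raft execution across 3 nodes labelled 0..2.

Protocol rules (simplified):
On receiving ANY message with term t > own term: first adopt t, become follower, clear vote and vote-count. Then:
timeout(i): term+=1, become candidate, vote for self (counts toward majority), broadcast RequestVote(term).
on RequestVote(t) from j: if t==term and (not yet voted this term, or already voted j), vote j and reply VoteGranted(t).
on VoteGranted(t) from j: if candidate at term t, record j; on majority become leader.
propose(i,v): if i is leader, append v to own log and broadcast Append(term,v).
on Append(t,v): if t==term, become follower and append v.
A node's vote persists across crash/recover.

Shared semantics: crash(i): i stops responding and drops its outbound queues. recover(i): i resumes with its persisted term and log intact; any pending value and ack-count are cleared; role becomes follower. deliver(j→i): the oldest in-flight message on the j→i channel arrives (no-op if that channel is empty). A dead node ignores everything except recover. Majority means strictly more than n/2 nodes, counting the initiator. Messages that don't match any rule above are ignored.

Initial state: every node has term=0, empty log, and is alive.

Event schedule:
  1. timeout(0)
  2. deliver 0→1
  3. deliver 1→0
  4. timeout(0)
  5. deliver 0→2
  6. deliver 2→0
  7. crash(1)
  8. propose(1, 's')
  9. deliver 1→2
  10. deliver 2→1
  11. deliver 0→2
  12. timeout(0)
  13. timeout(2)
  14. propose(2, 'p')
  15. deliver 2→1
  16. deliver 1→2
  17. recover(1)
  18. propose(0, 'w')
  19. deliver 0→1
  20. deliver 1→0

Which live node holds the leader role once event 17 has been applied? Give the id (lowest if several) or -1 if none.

-1

e1 timeout(0): 0[cand,t=1,-]
e2 deliver 0→1: 1[foll,t=1,-]
e3 deliver 1→0: 0[lead,t=1,-]
e4 timeout(0): 0[cand,t=2,-]
e5 deliver 0→2: 2[foll,t=1,-]
e6 deliver 2→0: ·
e7 crash(1): 1[✗foll,t=1,-]
e8 propose(1,'s'): ·
e9 deliver 1→2: ·
e10 deliver 2→1: ·
e11 deliver 0→2: 2[foll,t=2,-]
e12 timeout(0): 0[cand,t=3,-]
e13 timeout(2): 2[cand,t=3,-]
e14 propose(2,'p'): ·
e15 deliver 2→1: ·
e16 deliver 1→2: ·
e17 recover(1): 1[foll,t=1,-]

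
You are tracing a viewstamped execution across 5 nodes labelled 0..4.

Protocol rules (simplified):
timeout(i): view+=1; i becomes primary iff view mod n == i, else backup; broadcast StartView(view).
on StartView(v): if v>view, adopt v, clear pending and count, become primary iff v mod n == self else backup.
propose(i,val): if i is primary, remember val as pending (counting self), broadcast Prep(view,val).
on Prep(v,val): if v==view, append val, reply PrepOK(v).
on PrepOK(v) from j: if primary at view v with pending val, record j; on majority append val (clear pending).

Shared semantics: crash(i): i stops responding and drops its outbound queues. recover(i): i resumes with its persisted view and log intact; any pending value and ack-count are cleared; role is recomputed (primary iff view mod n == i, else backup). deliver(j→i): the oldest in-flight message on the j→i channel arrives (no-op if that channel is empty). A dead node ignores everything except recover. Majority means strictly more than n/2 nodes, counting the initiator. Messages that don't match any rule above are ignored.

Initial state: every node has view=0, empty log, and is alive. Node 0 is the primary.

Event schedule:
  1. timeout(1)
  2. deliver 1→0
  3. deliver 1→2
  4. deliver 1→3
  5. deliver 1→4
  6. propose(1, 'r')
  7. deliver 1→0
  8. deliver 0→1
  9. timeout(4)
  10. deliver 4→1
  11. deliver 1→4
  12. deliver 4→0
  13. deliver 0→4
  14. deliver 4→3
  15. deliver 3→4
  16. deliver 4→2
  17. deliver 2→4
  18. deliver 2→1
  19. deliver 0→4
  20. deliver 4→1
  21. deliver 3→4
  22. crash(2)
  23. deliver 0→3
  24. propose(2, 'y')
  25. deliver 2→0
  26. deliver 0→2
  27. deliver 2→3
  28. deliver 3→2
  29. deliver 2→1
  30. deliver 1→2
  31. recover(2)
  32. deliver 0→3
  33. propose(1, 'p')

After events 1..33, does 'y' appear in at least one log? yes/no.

no

after 1 — timeout(1): n1:prim/v1/[-]
after 2 — deliver 1→0: n0:back/v1/[-]
after 3 — deliver 1→2: n2:back/v1/[-]
after 4 — deliver 1→3: n3:back/v1/[-]
after 5 — deliver 1→4: n4:back/v1/[-]
after 6 — propose(1,'r'): ·
after 7 — deliver 1→0: n0:back/v1/[r]
after 8 — deliver 0→1: ·
after 9 — timeout(4): n4:back/v2/[-]
after 10 — deliver 4→1: n1:back/v2/[-]
after 11 — deliver 1→4: ·
after 12 — deliver 4→0: n0:back/v2/[r]
after 13 — deliver 0→4: ·
after 14 — deliver 4→3: n3:back/v2/[-]
after 15 — deliver 3→4: ·
after 16 — deliver 4→2: n2:prim/v2/[-]
after 17 — deliver 2→4: ·
after 18 — deliver 2→1: ·
after 19 — deliver 0→4: ·
after 20 — deliver 4→1: ·
after 21 — deliver 3→4: ·
after 22 — crash(2): n2:✗prim/v2/[-]
after 23 — deliver 0→3: ·
after 24 — propose(2,'y'): ·
after 25 — deliver 2→0: ·
after 26 — deliver 0→2: ·
after 27 — deliver 2→3: ·
after 28 — deliver 3→2: ·
after 29 — deliver 2→1: ·
after 30 — deliver 1→2: ·
after 31 — recover(2): n2:prim/v2/[-]
after 32 — deliver 0→3: ·
after 33 — propose(1,'p'): ·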